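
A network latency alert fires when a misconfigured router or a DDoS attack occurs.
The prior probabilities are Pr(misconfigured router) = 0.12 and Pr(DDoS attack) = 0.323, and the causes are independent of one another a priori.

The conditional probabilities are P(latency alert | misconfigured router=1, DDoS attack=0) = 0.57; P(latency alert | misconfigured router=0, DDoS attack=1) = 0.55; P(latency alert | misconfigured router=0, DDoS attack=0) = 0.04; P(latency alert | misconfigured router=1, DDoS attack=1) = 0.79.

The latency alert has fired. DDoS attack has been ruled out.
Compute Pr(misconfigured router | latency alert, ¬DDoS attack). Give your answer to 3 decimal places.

Weight on misconfigured router=true, given the evidence: 0.57*0.12 = 0.068400
The normalizing constant is 0.04*0.88 + 0.57*0.12 = 0.103600
P(misconfigured router | latency alert, ¬DDoS attack) = 0.068400/0.103600 ≈ 0.660

Pr(misconfigured router | latency alert, ¬DDoS attack) ≈ 0.660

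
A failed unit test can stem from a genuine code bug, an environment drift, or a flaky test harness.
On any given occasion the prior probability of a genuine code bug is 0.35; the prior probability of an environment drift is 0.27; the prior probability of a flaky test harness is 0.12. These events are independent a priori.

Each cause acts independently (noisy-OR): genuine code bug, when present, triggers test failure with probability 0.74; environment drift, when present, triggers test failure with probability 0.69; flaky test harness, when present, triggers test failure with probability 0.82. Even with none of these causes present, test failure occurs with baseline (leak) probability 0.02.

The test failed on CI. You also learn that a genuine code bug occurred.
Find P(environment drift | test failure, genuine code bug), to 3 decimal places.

Under noisy-OR, P(test failure | causes) = 1 − (1−0.02)·∏(1−qᵢ) over the active causes.
Sum P(test failure|·) weighted by the priors over the 4 (environment drift, flaky test harness) configurations:
  P(test failure | genuine code bug) = 0.7452*0.73*0.88 + 0.954136*0.73*0.12 + 0.921012*0.27*0.88 + 0.985782*0.27*0.12
        = 0.478716 + 0.083582 + 0.218832 + 0.031939 = 0.813069
The terms with environment drift present sum to 0.250771, so
  P(environment drift | test failure, genuine code bug) = 0.250771 / 0.813069 ≈ 0.308

P(environment drift | test failure, genuine code bug) ≈ 0.308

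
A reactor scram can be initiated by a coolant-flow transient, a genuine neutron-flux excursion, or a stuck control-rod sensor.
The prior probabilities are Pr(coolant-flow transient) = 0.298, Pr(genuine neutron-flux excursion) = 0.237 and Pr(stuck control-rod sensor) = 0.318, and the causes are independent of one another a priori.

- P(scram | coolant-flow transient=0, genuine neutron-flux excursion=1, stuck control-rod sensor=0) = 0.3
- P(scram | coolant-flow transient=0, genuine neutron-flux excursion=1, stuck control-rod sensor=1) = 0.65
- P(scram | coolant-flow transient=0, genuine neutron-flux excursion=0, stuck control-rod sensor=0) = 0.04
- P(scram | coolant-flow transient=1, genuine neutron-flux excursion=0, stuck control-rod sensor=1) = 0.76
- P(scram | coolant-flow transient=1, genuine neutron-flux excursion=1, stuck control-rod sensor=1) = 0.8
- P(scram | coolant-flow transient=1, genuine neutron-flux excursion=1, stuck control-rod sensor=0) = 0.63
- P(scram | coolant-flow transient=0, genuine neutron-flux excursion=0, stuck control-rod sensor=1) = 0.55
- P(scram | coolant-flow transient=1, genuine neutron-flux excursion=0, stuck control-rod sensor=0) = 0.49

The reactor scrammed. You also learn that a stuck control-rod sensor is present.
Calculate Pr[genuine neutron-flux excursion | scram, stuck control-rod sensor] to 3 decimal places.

Sum P(scram|·) weighted by the priors over the 4 (coolant-flow transient, genuine neutron-flux excursion) configurations:
  P(scram | stuck control-rod sensor) = 0.55·0.702·0.763 + 0.65·0.702·0.237 + 0.76·0.298·0.763 + 0.8·0.298·0.237
        = 0.294594 + 0.108143 + 0.172804 + 0.056501 = 0.632042
Configurations with genuine neutron-flux excursion contribute 0.164644, so
  P(genuine neutron-flux excursion | scram, stuck control-rod sensor) = 0.164644 / 0.632042 ≈ 0.260

Pr[genuine neutron-flux excursion | scram, stuck control-rod sensor] ≈ 0.260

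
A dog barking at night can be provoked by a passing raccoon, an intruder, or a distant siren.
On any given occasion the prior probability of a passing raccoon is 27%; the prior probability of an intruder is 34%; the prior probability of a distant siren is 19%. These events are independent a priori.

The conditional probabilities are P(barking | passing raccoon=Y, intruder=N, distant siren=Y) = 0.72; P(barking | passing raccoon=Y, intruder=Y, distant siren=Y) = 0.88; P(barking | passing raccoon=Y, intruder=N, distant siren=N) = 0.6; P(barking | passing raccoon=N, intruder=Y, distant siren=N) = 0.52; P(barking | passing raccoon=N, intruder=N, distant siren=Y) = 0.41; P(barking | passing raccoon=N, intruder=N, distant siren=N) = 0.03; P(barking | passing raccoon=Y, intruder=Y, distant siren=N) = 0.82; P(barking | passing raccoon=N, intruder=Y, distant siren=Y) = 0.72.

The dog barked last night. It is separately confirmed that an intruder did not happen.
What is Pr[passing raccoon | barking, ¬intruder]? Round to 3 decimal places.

Pr[passing raccoon | barking, ¬intruder] ≈ 0.693

P(barking | ¬intruder) = 0.03·0.73·0.81 + 0.41·0.73·0.19 + 0.6·0.27·0.81 + 0.72·0.27·0.19 = 0.017739 + 0.056867 + 0.131220 + 0.036936 = 0.242762
Of this, 0.168156 comes from 0.131220 + 0.036936 (the passing raccoon=true cases).
So P(passing raccoon | barking, ¬intruder) = 0.168156/0.242762 ≈ 0.693.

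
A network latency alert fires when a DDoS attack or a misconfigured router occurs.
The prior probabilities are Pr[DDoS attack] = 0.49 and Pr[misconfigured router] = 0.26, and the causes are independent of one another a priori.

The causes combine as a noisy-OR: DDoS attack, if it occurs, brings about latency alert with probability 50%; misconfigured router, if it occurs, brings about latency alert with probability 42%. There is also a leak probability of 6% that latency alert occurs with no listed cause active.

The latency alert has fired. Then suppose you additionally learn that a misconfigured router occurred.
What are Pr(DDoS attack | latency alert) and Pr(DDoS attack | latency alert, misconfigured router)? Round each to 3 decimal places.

Under noisy-OR, P(latency alert | causes) = 1 − (1−0.06)·∏(1−qᵢ) over the active causes.
Sum P(latency alert|·) weighted by the priors over the 4 (DDoS attack, misconfigured router) configurations:
  P(latency alert) = 0.06×0.51×0.74 + 0.4548×0.51×0.26 + 0.53×0.49×0.74 + 0.7274×0.49×0.26
        = 0.022644 + 0.060306 + 0.192178 + 0.092671 = 0.367799
Keeping only the DDoS attack-present terms gives 0.284849, so
  P(DDoS attack | latency alert) = 0.284849 / 0.367799 ≈ 0.774

Now condition on the additional information:
Weight on DDoS attack=true, given the evidence: 0.7274×0.49 = 0.356426
The normalizing constant is 0.4548×0.51 + 0.7274×0.49 = 0.588374
P(DDoS attack | latency alert, misconfigured router) = 0.356426/0.588374 ≈ 0.606
The drop from 0.774 to 0.606 is the explaining-away (discounting) effect.

Pr(DDoS attack | latency alert) ≈ 0.774; Pr(DDoS attack | latency alert, misconfigured router) ≈ 0.606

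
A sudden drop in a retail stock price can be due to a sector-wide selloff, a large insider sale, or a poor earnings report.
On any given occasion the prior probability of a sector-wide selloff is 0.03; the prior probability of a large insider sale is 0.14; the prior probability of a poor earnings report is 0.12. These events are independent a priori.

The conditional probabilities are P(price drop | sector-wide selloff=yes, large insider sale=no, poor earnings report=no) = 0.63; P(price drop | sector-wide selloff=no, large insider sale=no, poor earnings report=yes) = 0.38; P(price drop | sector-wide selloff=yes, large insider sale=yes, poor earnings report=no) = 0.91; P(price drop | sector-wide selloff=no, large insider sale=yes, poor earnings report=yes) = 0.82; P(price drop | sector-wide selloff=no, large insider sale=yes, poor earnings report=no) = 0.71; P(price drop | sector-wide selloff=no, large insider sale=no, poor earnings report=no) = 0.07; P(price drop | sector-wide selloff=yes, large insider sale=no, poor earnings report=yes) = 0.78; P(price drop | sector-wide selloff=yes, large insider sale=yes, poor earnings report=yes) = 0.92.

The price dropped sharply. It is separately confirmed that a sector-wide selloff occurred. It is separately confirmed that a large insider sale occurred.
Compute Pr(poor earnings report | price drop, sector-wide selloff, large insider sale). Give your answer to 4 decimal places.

P(price drop | sector-wide selloff, large insider sale) = 0.91×0.88 + 0.92×0.12 = 0.800800 + 0.110400 = 0.911200
The poor earnings report-present share is 0.92×0.12 = 0.110400.
Hence the posterior is 0.110400/0.911200 ≈ 0.1212.

Pr(poor earnings report | price drop, sector-wide selloff, large insider sale) ≈ 0.1212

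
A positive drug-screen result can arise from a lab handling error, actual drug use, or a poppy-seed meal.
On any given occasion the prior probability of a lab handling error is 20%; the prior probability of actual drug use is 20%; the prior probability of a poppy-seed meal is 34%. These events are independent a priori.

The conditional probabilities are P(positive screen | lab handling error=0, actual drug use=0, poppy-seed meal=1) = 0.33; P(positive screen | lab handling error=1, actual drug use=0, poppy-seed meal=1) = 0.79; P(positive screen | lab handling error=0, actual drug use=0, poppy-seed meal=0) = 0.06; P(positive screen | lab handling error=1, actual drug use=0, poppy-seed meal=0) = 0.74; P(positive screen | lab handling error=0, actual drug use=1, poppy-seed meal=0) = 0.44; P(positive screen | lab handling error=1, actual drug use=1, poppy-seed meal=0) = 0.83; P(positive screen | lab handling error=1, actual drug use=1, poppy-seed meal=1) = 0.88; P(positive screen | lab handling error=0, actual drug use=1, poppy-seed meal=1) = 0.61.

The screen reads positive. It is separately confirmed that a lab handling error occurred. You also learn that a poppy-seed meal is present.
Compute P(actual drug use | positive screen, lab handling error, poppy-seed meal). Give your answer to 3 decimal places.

P(positive screen | lab handling error, poppy-seed meal) = 0.79·0.8 + 0.88·0.2 = 0.632000 + 0.176000 = 0.808000
Restricting to configurations with actual drug use present: 0.88·0.2 = 0.176000.
So P(actual drug use | positive screen, lab handling error, poppy-seed meal) = 0.176000/0.808000 ≈ 0.218.

P(actual drug use | positive screen, lab handling error, poppy-seed meal) ≈ 0.218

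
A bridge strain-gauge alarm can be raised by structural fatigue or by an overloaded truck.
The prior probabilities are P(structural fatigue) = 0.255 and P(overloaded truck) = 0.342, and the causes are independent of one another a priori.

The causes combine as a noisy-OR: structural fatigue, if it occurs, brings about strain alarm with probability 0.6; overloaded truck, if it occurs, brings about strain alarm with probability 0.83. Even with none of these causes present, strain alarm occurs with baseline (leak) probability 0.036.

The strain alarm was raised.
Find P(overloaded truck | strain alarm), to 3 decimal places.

Under noisy-OR, P(strain alarm | causes) = 1 − (1−0.036)·∏(1−qᵢ) over the active causes.
P(strain alarm) = 0.036×0.745×0.658 + 0.83612×0.745×0.342 + 0.6144×0.255×0.658 + 0.934448×0.255×0.342 = 0.017648 + 0.213035 + 0.103090 + 0.081493 = 0.415266
Restricting to configurations with overloaded truck present: 0.213035 + 0.081493 = 0.294528.
P(overloaded truck | strain alarm) = 0.294528 / 0.415266 ≈ 0.709

P(overloaded truck | strain alarm) ≈ 0.709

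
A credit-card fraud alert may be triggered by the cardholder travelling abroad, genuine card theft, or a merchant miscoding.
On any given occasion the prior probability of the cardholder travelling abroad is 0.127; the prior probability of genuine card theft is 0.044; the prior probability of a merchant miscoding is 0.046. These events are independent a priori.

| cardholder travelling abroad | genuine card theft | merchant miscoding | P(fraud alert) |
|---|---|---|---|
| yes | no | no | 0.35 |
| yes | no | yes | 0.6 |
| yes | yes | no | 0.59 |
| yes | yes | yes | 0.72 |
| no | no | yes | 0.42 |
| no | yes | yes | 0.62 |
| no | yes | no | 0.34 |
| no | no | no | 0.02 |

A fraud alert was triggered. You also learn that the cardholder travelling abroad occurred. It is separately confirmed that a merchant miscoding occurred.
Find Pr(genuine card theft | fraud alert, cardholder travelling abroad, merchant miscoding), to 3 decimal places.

P(fraud alert | cardholder travelling abroad, merchant miscoding) = 0.6×0.956 + 0.72×0.044 = 0.573600 + 0.031680 = 0.605280
The genuine card theft-present share is 0.72×0.044 = 0.031680.
P(genuine card theft | fraud alert, cardholder travelling abroad, merchant miscoding) = 0.031680 / 0.605280 ≈ 0.052

Pr(genuine card theft | fraud alert, cardholder travelling abroad, merchant miscoding) ≈ 0.052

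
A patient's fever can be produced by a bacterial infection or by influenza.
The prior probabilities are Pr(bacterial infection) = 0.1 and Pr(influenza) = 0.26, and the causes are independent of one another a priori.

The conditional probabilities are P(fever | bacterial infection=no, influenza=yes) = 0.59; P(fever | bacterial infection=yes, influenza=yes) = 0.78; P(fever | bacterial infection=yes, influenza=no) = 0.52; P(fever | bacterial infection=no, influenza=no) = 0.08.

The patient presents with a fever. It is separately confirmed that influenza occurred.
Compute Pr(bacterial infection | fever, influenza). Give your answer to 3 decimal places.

Pr(bacterial infection | fever, influenza) ≈ 0.128

Weight on bacterial infection=true, given the evidence: 0.78·0.1 = 0.078000
Normalizer over all consistent configurations: 0.59·0.9 + 0.78·0.1 = 0.609000
P(bacterial infection | fever, influenza) = 0.078000/0.609000 ≈ 0.128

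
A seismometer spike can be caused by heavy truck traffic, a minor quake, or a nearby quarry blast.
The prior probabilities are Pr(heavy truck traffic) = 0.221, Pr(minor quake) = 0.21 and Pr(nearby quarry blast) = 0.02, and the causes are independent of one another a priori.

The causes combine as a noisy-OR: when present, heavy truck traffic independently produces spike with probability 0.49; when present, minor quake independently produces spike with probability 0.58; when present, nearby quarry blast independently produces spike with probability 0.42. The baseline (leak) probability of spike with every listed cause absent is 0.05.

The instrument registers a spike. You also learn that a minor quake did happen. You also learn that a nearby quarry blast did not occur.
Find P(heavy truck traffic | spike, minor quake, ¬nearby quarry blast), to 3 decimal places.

P(heavy truck traffic | spike, minor quake, ¬nearby quarry blast) ≈ 0.273

Under noisy-OR, P(spike | causes) = 1 − (1−0.05)·∏(1−qᵢ) over the active causes.
By total probability over both values of heavy truck traffic:
  P(spike | minor quake, ¬nearby quarry blast) = 0.601*0.779 + 0.79651*0.221
        = 0.468179 + 0.176029 = 0.644208
The terms with heavy truck traffic present sum to 0.176029, so
  P(heavy truck traffic | spike, minor quake, ¬nearby quarry blast) = 0.176029 / 0.644208 ≈ 0.273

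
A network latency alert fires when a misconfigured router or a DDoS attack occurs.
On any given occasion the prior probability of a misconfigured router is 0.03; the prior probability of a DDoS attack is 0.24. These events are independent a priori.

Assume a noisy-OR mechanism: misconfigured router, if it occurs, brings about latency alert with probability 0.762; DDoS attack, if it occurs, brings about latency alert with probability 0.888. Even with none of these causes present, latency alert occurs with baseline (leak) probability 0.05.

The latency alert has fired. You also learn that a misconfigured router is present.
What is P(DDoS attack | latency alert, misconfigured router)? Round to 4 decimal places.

P(DDoS attack | latency alert, misconfigured router) ≈ 0.2845

Under noisy-OR, P(latency alert | causes) = 1 − (1−0.05)·∏(1−qᵢ) over the active causes.
Enumerate both values of DDoS attack and weight by the priors:
  P(latency alert | misconfigured router) = 0.7739·0.76 + 0.974677·0.24
        = 0.588164 + 0.233922 = 0.822086
Keeping only the DDoS attack-present terms gives 0.233922, so
  P(DDoS attack | latency alert, misconfigured router) = 0.233922 / 0.822086 ≈ 0.2845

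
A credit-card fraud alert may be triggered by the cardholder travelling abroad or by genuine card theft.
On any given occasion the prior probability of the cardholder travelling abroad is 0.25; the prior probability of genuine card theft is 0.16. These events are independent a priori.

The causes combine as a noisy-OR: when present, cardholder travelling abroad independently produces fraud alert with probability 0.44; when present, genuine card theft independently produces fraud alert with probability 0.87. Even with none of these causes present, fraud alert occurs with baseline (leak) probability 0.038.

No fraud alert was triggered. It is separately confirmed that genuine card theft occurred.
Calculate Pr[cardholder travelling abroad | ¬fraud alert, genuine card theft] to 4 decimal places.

Pr[cardholder travelling abroad | ¬fraud alert, genuine card theft] ≈ 0.1573

Under noisy-OR, P(fraud alert | causes) = 1 − (1−0.038)·∏(1−qᵢ) over the active causes.
Weight on cardholder travelling abroad=true, given the evidence: 0.070034×0.25 = 0.017508
Normalizer over all consistent configurations: 0.12506×0.75 + 0.070034×0.25 = 0.111303
P(cardholder travelling abroad | ¬fraud alert, genuine card theft) = 0.017508/0.111303 ≈ 0.1573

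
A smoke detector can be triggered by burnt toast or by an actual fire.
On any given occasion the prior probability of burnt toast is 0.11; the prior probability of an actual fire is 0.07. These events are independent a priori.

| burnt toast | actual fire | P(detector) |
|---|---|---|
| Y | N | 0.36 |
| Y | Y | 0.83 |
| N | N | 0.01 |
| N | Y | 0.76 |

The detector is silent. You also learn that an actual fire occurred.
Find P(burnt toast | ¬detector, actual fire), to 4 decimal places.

Enumerate both values of burnt toast and weight by the priors:
  P(¬detector | actual fire) = 0.24*0.89 + 0.17*0.11
        = 0.213600 + 0.018700 = 0.232300
The terms with burnt toast present sum to 0.018700, so
  P(burnt toast | ¬detector, actual fire) = 0.018700 / 0.232300 ≈ 0.0805

P(burnt toast | ¬detector, actual fire) ≈ 0.0805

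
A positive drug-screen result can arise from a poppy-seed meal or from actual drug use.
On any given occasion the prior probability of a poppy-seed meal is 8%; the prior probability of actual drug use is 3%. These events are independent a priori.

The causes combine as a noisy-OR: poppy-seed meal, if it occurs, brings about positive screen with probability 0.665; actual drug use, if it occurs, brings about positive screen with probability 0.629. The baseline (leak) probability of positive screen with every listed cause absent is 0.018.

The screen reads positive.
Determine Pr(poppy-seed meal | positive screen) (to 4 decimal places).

Under noisy-OR, P(positive screen | causes) = 1 − (1−0.018)·∏(1−qᵢ) over the active causes.
P(positive screen) = 0.018*0.92*0.97 + 0.635678*0.92*0.03 + 0.67103*0.08*0.97 + 0.877952*0.08*0.03 = 0.016063 + 0.017545 + 0.052072 + 0.002107 = 0.087787
Of this, 0.054179 comes from 0.052072 + 0.002107 (the poppy-seed meal=true cases).
So P(poppy-seed meal | positive screen) = 0.054179/0.087787 ≈ 0.6172.

Pr(poppy-seed meal | positive screen) ≈ 0.6172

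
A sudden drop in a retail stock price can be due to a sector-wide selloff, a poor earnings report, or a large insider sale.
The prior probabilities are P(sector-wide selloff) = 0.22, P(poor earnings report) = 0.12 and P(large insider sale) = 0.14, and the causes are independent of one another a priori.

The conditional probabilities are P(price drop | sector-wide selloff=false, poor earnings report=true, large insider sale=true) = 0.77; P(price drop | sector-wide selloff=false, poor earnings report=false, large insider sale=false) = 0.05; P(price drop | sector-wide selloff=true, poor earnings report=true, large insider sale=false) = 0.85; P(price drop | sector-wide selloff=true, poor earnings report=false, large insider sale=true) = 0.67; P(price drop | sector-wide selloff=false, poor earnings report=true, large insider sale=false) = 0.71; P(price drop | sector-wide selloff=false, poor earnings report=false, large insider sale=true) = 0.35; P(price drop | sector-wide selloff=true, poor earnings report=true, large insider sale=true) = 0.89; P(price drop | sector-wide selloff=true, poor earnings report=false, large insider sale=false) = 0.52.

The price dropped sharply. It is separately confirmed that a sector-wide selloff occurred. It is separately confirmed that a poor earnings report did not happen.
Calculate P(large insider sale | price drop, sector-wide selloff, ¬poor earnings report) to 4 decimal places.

P(large insider sale | price drop, sector-wide selloff, ¬poor earnings report) ≈ 0.1734

Enumerate both values of large insider sale and weight by the priors:
  P(price drop | sector-wide selloff, ¬poor earnings report) = 0.52·0.86 + 0.67·0.14
        = 0.447200 + 0.093800 = 0.541000
Keeping only the large insider sale-present terms gives 0.093800, so
  P(large insider sale | price drop, sector-wide selloff, ¬poor earnings report) = 0.093800 / 0.541000 ≈ 0.1734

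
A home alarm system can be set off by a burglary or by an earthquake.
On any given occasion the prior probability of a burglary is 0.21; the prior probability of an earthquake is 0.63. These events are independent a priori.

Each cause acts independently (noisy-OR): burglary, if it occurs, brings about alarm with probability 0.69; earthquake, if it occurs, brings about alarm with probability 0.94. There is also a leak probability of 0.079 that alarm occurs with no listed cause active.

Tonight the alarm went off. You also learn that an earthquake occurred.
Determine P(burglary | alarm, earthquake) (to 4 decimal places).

P(burglary | alarm, earthquake) ≈ 0.2166

Under noisy-OR, P(alarm | causes) = 1 − (1−0.079)·∏(1−qᵢ) over the active causes.
Sum P(alarm|·) weighted by the priors over both values of burglary:
  P(alarm | earthquake) = 0.94474×0.79 + 0.982869×0.21
        = 0.746345 + 0.206402 = 0.952747
Keeping only the burglary-present terms gives 0.206402, so
  P(burglary | alarm, earthquake) = 0.206402 / 0.952747 ≈ 0.2166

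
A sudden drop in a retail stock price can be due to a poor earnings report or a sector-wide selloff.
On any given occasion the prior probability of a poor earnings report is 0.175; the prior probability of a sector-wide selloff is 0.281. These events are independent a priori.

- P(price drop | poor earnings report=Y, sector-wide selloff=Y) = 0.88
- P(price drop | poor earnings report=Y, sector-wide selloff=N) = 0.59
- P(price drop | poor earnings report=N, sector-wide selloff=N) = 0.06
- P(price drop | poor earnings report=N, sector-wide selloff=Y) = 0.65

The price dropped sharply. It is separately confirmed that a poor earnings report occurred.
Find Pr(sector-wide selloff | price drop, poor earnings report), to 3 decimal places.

Pr(sector-wide selloff | price drop, poor earnings report) ≈ 0.368

By total probability over both values of sector-wide selloff:
  P(price drop | poor earnings report) = 0.59*0.719 + 0.88*0.281
        = 0.424210 + 0.247280 = 0.671490
Configurations with sector-wide selloff contribute 0.247280, so
  P(sector-wide selloff | price drop, poor earnings report) = 0.247280 / 0.671490 ≈ 0.368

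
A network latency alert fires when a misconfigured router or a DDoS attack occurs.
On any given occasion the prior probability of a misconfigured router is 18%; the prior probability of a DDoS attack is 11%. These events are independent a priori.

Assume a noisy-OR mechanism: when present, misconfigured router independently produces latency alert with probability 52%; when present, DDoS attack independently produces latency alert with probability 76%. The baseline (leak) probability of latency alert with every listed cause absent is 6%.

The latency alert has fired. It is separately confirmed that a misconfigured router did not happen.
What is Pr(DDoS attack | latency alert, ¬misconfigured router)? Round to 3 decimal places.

Pr(DDoS attack | latency alert, ¬misconfigured router) ≈ 0.615

Under noisy-OR, P(latency alert | causes) = 1 − (1−0.06)·∏(1−qᵢ) over the active causes.
P(latency alert | ¬misconfigured router) = 0.06*0.89 + 0.7744*0.11 = 0.053400 + 0.085184 = 0.138584
The DDoS attack-present share is 0.7744*0.11 = 0.085184.
So P(DDoS attack | latency alert, ¬misconfigured router) = 0.085184/0.138584 ≈ 0.615.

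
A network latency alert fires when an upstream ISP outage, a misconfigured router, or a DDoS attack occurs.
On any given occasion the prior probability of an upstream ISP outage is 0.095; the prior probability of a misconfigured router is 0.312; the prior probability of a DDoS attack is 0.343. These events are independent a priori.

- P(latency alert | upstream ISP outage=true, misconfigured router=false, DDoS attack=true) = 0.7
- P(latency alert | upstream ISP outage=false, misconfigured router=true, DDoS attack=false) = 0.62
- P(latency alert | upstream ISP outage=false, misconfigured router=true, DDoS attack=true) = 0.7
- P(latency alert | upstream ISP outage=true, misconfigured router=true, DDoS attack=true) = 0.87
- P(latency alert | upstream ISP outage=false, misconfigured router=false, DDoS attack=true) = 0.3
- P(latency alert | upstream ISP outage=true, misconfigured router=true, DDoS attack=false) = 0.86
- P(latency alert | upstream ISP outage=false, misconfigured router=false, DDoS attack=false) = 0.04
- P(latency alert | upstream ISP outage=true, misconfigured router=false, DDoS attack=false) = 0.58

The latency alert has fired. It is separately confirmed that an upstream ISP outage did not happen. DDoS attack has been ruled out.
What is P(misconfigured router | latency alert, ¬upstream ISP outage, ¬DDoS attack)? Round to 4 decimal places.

P(misconfigured router | latency alert, ¬upstream ISP outage, ¬DDoS attack) ≈ 0.8755

Enumerate both values of misconfigured router and weight by the priors:
  P(latency alert | ¬upstream ISP outage, ¬DDoS attack) = 0.04×0.688 + 0.62×0.312
        = 0.027520 + 0.193440 = 0.220960
Keeping only the misconfigured router-present terms gives 0.193440, so
  P(misconfigured router | latency alert, ¬upstream ISP outage, ¬DDoS attack) = 0.193440 / 0.220960 ≈ 0.8755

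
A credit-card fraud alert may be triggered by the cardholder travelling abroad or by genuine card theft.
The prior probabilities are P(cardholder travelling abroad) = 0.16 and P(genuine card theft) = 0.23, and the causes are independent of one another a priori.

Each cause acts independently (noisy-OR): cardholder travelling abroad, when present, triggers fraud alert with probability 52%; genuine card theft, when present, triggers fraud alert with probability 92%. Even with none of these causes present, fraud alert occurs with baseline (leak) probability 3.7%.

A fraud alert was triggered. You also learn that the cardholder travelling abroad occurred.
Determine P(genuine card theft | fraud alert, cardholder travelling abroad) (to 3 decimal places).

Under noisy-OR, P(fraud alert | causes) = 1 − (1−0.037)·∏(1−qᵢ) over the active causes.
Sum P(fraud alert|·) weighted by the priors over both values of genuine card theft:
  P(fraud alert | cardholder travelling abroad) = 0.53776×0.77 + 0.963021×0.23
        = 0.414075 + 0.221495 = 0.635570
Keeping only the genuine card theft-present terms gives 0.221495, so
  P(genuine card theft | fraud alert, cardholder travelling abroad) = 0.221495 / 0.635570 ≈ 0.348

P(genuine card theft | fraud alert, cardholder travelling abroad) ≈ 0.348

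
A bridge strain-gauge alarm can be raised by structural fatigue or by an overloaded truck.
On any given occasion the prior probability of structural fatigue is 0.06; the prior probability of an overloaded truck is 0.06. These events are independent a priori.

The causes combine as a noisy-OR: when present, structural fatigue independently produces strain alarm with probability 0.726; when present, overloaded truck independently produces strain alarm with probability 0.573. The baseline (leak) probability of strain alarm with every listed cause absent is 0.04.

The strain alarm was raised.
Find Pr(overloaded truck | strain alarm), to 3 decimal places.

Pr(overloaded truck | strain alarm) ≈ 0.322

Under noisy-OR, P(strain alarm | causes) = 1 − (1−0.04)·∏(1−qᵢ) over the active causes.
Sum P(strain alarm|·) weighted by the priors over the 4 (structural fatigue, overloaded truck) configurations:
  P(strain alarm) = 0.04·0.94·0.94 + 0.59008·0.94·0.06 + 0.73696·0.06·0.94 + 0.887682·0.06·0.06
        = 0.035344 + 0.033281 + 0.041565 + 0.003196 = 0.113386
The terms with overloaded truck present sum to 0.036477, so
  P(overloaded truck | strain alarm) = 0.036477 / 0.113386 ≈ 0.322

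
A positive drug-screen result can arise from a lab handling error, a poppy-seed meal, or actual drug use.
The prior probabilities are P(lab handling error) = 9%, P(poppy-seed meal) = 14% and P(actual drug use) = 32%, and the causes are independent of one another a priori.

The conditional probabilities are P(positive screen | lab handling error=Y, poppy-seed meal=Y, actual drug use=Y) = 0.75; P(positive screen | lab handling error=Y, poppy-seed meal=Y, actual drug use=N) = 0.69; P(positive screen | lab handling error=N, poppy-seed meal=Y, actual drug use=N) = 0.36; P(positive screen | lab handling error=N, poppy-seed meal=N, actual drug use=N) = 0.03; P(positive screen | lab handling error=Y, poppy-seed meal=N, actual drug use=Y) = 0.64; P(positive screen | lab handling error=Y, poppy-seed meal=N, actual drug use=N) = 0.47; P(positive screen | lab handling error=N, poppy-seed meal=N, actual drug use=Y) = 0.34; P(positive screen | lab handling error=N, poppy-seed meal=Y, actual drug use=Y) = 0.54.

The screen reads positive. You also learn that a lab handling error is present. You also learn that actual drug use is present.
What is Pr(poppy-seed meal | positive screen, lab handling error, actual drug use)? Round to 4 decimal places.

Pr(poppy-seed meal | positive screen, lab handling error, actual drug use) ≈ 0.1602

P(positive screen | lab handling error, actual drug use) = 0.64*0.86 + 0.75*0.14 = 0.550400 + 0.105000 = 0.655400
The poppy-seed meal-present share is 0.75*0.14 = 0.105000.
Hence the posterior is 0.105000/0.655400 ≈ 0.1602.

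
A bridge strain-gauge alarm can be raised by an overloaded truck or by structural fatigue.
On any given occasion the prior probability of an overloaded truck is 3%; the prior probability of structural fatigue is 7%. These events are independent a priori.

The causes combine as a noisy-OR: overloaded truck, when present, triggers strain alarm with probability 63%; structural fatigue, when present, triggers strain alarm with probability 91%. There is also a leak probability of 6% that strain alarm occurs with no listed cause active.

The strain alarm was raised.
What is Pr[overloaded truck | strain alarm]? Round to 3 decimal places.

Pr[overloaded truck | strain alarm] ≈ 0.148

Under noisy-OR, P(strain alarm | causes) = 1 − (1−0.06)·∏(1−qᵢ) over the active causes.
By total probability over the 4 (overloaded truck, structural fatigue) configurations:
  P(strain alarm) = 0.06×0.97×0.93 + 0.9154×0.97×0.07 + 0.6522×0.03×0.93 + 0.968698×0.03×0.07
        = 0.054126 + 0.062156 + 0.018196 + 0.002034 = 0.136512
Keeping only the overloaded truck-present terms gives 0.020230, so
  P(overloaded truck | strain alarm) = 0.020230 / 0.136512 ≈ 0.148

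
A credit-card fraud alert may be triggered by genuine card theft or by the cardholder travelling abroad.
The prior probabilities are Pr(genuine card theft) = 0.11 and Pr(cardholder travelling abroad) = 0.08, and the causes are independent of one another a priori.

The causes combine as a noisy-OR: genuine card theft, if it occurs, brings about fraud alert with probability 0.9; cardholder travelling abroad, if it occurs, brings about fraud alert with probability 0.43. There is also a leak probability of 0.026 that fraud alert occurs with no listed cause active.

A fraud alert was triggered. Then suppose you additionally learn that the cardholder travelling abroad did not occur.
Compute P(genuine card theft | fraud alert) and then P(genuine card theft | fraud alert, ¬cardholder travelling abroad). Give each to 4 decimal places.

P(genuine card theft | fraud alert) ≈ 0.6530; P(genuine card theft | fraud alert, ¬cardholder travelling abroad) ≈ 0.8110

Under noisy-OR, P(fraud alert | causes) = 1 − (1−0.026)·∏(1−qᵢ) over the active causes.
P(fraud alert) = 0.026*0.89*0.92 + 0.44482*0.89*0.08 + 0.9026*0.11*0.92 + 0.944482*0.11*0.08 = 0.021289 + 0.031671 + 0.091343 + 0.008311 = 0.152614
Restricting to configurations with genuine card theft present: 0.091343 + 0.008311 = 0.099654.
Hence the posterior is 0.099654/0.152614 ≈ 0.6530.

Now condition on the additional information:
Enumerate both values of genuine card theft and weight by the priors:
  P(fraud alert | ¬cardholder travelling abroad) = 0.026·0.89 + 0.9026·0.11
        = 0.023140 + 0.099286 = 0.122426
Configurations with genuine card theft contribute 0.099286, so
  P(genuine card theft | fraud alert, ¬cardholder travelling abroad) = 0.099286 / 0.122426 ≈ 0.8110
With cardholder travelling abroad excluded, genuine card theft must carry more of the explanatory weight for the fraud alert.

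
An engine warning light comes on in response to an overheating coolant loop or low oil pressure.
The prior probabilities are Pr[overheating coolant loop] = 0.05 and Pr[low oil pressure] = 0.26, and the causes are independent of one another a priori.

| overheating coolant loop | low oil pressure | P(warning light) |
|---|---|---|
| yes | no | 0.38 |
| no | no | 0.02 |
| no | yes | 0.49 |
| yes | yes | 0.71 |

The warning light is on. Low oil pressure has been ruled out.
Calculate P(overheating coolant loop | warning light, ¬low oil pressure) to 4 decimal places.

For the numerator, keep only overheating coolant loop=true terms: 0.38*0.05 = 0.019000
Normalizer over all consistent configurations: 0.02*0.95 + 0.38*0.05 = 0.038000
Posterior = 0.019000 / 0.038000 ≈ 0.5000

P(overheating coolant loop | warning light, ¬low oil pressure) ≈ 0.5000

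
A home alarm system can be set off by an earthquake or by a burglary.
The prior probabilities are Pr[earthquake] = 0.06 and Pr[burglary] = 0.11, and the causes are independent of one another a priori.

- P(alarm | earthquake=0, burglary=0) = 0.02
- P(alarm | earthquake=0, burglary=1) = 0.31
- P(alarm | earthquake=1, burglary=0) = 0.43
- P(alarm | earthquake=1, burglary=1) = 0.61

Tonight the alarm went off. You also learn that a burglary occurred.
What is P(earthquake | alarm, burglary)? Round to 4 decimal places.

For the numerator, keep only earthquake=true terms: 0.61*0.06 = 0.036600
The normalizing constant is 0.31*0.94 + 0.61*0.06 = 0.328000
Posterior = 0.036600 / 0.328000 ≈ 0.1116

P(earthquake | alarm, burglary) ≈ 0.1116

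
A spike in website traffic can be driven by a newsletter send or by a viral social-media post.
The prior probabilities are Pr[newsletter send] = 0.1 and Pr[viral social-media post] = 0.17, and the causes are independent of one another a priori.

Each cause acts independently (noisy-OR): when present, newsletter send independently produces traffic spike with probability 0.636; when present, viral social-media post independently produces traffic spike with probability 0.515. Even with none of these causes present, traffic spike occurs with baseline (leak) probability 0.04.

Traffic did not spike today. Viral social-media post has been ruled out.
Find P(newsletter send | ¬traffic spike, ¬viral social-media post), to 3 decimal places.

Under noisy-OR, P(traffic spike | causes) = 1 − (1−0.04)·∏(1−qᵢ) over the active causes.
By total probability over both values of newsletter send:
  P(¬traffic spike | ¬viral social-media post) = 0.96*0.9 + 0.34944*0.1
        = 0.864000 + 0.034944 = 0.898944
The terms with newsletter send present sum to 0.034944, so
  P(newsletter send | ¬traffic spike, ¬viral social-media post) = 0.034944 / 0.898944 ≈ 0.039

P(newsletter send | ¬traffic spike, ¬viral social-media post) ≈ 0.039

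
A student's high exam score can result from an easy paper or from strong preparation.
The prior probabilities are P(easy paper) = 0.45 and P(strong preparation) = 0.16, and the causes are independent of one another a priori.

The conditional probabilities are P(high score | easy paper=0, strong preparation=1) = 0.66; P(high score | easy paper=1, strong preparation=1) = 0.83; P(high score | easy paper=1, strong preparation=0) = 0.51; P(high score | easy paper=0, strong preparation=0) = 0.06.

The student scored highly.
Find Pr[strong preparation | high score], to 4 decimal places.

Pr[strong preparation | high score] ≈ 0.3483

P(high score) = 0.06·0.55·0.84 + 0.66·0.55·0.16 + 0.51·0.45·0.84 + 0.83·0.45·0.16 = 0.027720 + 0.058080 + 0.192780 + 0.059760 = 0.338340
Of this, 0.117840 comes from 0.058080 + 0.059760 (the strong preparation=true cases).
So P(strong preparation | high score) = 0.117840/0.338340 ≈ 0.3483.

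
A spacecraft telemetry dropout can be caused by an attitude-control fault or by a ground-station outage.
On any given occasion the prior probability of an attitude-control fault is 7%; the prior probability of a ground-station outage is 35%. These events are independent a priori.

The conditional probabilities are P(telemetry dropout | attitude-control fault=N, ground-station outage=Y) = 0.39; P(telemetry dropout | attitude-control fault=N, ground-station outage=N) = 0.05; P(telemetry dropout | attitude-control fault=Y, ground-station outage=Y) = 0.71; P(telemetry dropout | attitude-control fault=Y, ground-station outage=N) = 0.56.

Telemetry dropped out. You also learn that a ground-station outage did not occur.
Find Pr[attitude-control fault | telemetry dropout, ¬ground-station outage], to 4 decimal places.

P(telemetry dropout | ¬ground-station outage) = 0.05×0.93 + 0.56×0.07 = 0.046500 + 0.039200 = 0.085700
The attitude-control fault-present share is 0.56×0.07 = 0.039200.
Hence the posterior is 0.039200/0.085700 ≈ 0.4574.

Pr[attitude-control fault | telemetry dropout, ¬ground-station outage] ≈ 0.4574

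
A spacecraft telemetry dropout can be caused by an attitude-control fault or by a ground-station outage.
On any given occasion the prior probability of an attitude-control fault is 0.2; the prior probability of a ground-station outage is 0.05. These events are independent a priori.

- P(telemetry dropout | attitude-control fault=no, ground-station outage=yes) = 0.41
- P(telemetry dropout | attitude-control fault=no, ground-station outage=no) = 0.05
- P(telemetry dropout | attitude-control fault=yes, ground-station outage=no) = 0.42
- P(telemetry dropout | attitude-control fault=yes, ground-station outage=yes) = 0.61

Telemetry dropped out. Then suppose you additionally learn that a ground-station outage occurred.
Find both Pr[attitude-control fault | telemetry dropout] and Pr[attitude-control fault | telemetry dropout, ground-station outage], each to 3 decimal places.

Weight on attitude-control fault=true, given the evidence: 0.079800 + 0.006100 = 0.085900
Normalizer over all consistent configurations: 0.05·0.8·0.95 + 0.41·0.8·0.05 + 0.42·0.2·0.95 + 0.61·0.2·0.05 = 0.140300
Posterior = 0.085900 / 0.140300 ≈ 0.612

Now condition on the additional information:
Sum P(telemetry dropout|·) weighted by the priors over both values of attitude-control fault:
  P(telemetry dropout | ground-station outage) = 0.41*0.8 + 0.61*0.2
        = 0.328000 + 0.122000 = 0.450000
The terms with attitude-control fault present sum to 0.122000, so
  P(attitude-control fault | telemetry dropout, ground-station outage) = 0.122000 / 0.450000 ≈ 0.271

Pr[attitude-control fault | telemetry dropout] ≈ 0.612; Pr[attitude-control fault | telemetry dropout, ground-station outage] ≈ 0.271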